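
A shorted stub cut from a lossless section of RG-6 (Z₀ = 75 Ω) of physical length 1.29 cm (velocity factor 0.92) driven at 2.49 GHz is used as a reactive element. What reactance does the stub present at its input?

X_in ≈ 67.3 Ω (inductive)

λ = v/f = 0.92·c / 2.49 GHz = 0.111 m
βl = 2π·l/λ = 2π × 0.116 = 41.9°
tan(βl) = 0.897
For a shorted stub, Z_in = jZ_0·tan(βl)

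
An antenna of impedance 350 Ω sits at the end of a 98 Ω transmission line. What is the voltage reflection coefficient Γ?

Γ = 0.562

Γ = (Z_L − Z_0)/(Z_L + Z_0) = (350 − 98)/(350 + 98) = 252/448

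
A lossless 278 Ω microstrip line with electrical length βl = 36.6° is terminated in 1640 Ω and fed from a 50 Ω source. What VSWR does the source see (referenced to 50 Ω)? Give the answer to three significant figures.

tan(βl) = 0.743
Z_in = Z_0·(Z_L + jZ_0·tanβl)/(Z_0 + jZ_L·tanβl) = 126 − j346 Ω
Γ_s = (Z_in − Z_s)/(Z_in + Z_s) = (76 − j346)/(176 − j346), |Γ_s| = 0.912
VSWR = (1 + |Γ_s|)/(1 − |Γ_s|)

VSWR ≈ 21.8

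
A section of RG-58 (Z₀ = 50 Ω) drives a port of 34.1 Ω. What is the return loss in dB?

Γ = (34.1 − 50)/(34.1 + 50) = -0.189
RL = −20·log₁₀|Γ| = −20·log₁₀(0.189)

RL ≈ 14.5 dB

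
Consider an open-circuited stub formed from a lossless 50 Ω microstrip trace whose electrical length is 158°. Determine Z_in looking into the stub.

tan(βl) = -0.404
For an open-circuited stub, Z_in = −jZ_0·cot(βl) = −jZ_0/tan(βl)

Z_in ≈ +j124 Ω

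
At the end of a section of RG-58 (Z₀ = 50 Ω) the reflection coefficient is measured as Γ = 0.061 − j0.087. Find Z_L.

Z_L ≈ 55.6 − j9.78 Ω

Z_L = Z_0·(1 + Γ)/(1 − Γ) = 50·(1.06 − j0.087)/(0.939 + j0.087)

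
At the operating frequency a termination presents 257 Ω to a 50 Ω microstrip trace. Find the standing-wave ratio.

For a purely resistive load, VSWR = R_L/Z_0 or Z_0/R_L (whichever > 1) = 257/50

VSWR ≈ 5.14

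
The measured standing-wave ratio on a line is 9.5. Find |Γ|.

|Γ| = (S − 1)/(S + 1) = (9.5 − 1)/(9.5 + 1) = 8.5/10.5

|Γ| ≈ 0.81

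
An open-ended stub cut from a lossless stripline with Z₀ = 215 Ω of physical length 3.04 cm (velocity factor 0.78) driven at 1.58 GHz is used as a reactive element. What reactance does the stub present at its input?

λ = v/f = 0.78·c / 1.58 GHz = 0.148 m
βl = 2π·l/λ = 2π × 0.205 = 73.9°
tan(βl) = 3.46
For an open-ended stub, Z_in = −jZ_0·cot(βl) = −jZ_0/tan(βl)

X_in ≈ -62.1 Ω (capacitive)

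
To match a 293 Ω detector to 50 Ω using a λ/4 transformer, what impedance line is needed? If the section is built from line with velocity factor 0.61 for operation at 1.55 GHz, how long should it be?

Z_qwt ≈ 121 Ω; length ≈ 2.95 cm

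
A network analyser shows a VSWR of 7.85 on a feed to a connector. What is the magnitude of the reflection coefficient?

|Γ| = (S − 1)/(S + 1) = (7.85 − 1)/(7.85 + 1) = 6.85/8.85

|Γ| ≈ 0.774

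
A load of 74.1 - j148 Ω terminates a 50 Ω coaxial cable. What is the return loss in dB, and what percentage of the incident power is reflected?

Γ = (24.1 − j148)/(124.1 − j148), |Γ| = 0.776
RL = −20·log₁₀(0.776) = 2.2 dB
P_refl/P_inc = |Γ|² = 0.603

RL ≈ 2.2 dB; 60.3% of incident power reflected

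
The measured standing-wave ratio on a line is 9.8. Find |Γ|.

|Γ| ≈ 0.815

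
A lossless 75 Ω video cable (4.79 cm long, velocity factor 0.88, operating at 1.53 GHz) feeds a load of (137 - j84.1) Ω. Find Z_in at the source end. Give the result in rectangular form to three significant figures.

λ = v/f = 0.88·c / 1.53 GHz = 0.173 m
βl = 2π·l/λ = 2π × 0.278 = 99.9°
tan(βl) = tan(99.9°) = -5.71
Z_in = Z_0·(Z_L + jZ_0·tanβl)/(Z_0 + jZ_L·tanβl)
     = 75·(137 − j512)/(-405 − j782)

Z_in ≈ 33.4 + j30.4 Ω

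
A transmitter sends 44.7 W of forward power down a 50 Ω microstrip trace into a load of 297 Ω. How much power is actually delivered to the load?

Γ = (297 − 50)/(297 + 50) = 0.712
|Γ|² = 0.507
P_refl = |Γ|²·P_inc = 22.6 W, P_del = (1 − |Γ|²)·P_inc = 22.1 W

P_delivered ≈ 22.1 W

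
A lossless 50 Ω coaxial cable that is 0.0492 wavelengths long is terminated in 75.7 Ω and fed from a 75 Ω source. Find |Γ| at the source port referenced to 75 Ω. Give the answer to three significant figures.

|Γ| ≈ 0.127

βl = 2π × 0.0492 = 17.7°
tan(βl) = 0.319
Z_in = Z_0·(Z_L + jZ_0·tanβl)/(Z_0 + jZ_L·tanβl) = 67.6 − j16.7 Ω
Γ_s = (Z_in − Z_s)/(Z_in + Z_s) = (-7.39 − j16.7)/(143 − j16.7), |Γ_s| = 0.127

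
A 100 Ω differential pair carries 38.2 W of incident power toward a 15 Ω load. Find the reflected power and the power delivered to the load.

Γ = (15 − 100)/(15 + 100) = -0.739
|Γ|² = 0.546
P_refl = |Γ|²·P_inc = 20.9 W, P_del = (1 − |Γ|²)·P_inc = 17.3 W

P_reflected ≈ 20.9 W; P_delivered ≈ 17.3 W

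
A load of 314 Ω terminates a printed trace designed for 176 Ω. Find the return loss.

RL ≈ 11 dB

Γ = (314 − 176)/(314 + 176) = 0.282
RL = −20·log₁₀|Γ| = −20·log₁₀(0.282)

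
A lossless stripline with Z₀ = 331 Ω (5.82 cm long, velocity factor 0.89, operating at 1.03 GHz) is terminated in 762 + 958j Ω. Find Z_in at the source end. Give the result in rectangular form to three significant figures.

λ = v/f = 0.89·c / 1.03 GHz = 0.259 m
βl = 2π·l/λ = 2π × 0.225 = 80.8°
tan(βl) = tan(80.8°) = 6.19
Z_in = Z_0·(Z_L + jZ_0·tanβl)/(Z_0 + jZ_L·tanβl)
     = 331·(762 + j3010)/(-5600 + j4720)

Z_in ≈ 61.2 − j126 Ω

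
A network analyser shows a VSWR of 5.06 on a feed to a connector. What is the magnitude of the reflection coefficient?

|Γ| ≈ 0.67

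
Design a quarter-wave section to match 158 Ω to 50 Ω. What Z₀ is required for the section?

Z_qwt ≈ 88.9 Ω

Z_qwt = √(Z_0·R_L) = √(50 × 158) = √7900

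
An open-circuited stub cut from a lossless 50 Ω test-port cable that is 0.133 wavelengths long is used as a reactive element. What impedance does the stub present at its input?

βl = 2π × 0.133 = 47.9°
tan(βl) = 1.11
For an open-circuited stub, Z_in = −jZ_0·cot(βl) = −jZ_0/tan(βl)

Z_in ≈ −j45.2 Ω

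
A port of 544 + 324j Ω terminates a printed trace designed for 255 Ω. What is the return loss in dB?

RL ≈ 5.96 dB

Γ = (289 + j324)/(799 + j324), |Γ| = 0.504
RL = −20·log₁₀|Γ| = −20·log₁₀(0.504)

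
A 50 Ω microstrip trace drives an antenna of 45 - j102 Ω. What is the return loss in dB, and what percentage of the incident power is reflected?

RL ≈ 2.7 dB; 53.7% of incident power reflected

Γ = (-5 − j102)/(95 − j102), |Γ| = 0.733
RL = −20·log₁₀(0.733) = 2.7 dB
P_refl/P_inc = |Γ|² = 0.537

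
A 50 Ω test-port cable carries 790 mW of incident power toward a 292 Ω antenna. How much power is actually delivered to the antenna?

Γ = (292 − 50)/(292 + 50) = 0.708
|Γ|² = 0.501
P_refl = |Γ|²·P_inc = 396 mW, P_del = (1 − |Γ|²)·P_inc = 394 mW

P_delivered ≈ 394 mW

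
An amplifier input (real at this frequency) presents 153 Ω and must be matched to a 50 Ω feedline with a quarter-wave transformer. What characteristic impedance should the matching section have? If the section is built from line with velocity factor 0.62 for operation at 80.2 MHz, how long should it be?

Z_qwt ≈ 87.5 Ω; length ≈ 58 cm

Z_qwt = √(Z_0·R_L) = √(50 × 153) = √7650
λ = 0.62·c/f = 2.32 m, so l = λ/4 = 0.58 m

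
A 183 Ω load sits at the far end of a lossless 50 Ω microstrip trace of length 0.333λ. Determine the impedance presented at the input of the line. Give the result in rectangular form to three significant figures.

Z_in ≈ 17.7 + j25.9 Ω

βl = 2π × 0.333 = 120°
tan(βl) = tan(120°) = -1.74
Z_in = Z_0·(Z_L + jZ_0·tanβl)/(Z_0 + jZ_L·tanβl)
     = 50·(183 − j87)/(50 − j319)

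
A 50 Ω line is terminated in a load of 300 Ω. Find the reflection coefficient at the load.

Γ = 0.714

Γ = (Z_L − Z_0)/(Z_L + Z_0) = (300 − 50)/(300 + 50) = 250/350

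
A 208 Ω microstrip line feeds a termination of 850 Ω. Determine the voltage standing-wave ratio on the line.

VSWR ≈ 4.09

For a purely resistive load, VSWR = R_L/Z_0 or Z_0/R_L (whichever > 1) = 850/208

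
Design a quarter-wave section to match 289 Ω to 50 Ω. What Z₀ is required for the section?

Z_qwt ≈ 120 Ω

Z_qwt = √(Z_0·R_L) = √(50 × 289) = √14450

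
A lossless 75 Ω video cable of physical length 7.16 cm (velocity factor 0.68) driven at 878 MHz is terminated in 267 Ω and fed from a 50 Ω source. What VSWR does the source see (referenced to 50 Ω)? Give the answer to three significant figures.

VSWR ≈ 2.78

λ = v/f = 0.68·c / 878 MHz = 0.232 m
βl = 2π·l/λ = 2π × 0.308 = 111°
tan(βl) = -2.61
Z_in = Z_0·(Z_L + jZ_0·tanβl)/(Z_0 + jZ_L·tanβl) = 23.9 + j26.1 Ω
Γ_s = (Z_in − Z_s)/(Z_in + Z_s) = (-26.1 + j26.1)/(73.9 + j26.1), |Γ_s| = 0.472
VSWR = (1 + |Γ_s|)/(1 − |Γ_s|)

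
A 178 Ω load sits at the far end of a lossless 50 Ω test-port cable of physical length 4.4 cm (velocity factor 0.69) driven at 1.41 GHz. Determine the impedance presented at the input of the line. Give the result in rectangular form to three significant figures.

λ = v/f = 0.69·c / 1.41 GHz = 0.147 m
βl = 2π·l/λ = 2π × 0.3 = 108°
tan(βl) = tan(108°) = -3.1
Z_in = Z_0·(Z_L + jZ_0·tanβl)/(Z_0 + jZ_L·tanβl)
     = 50·(178 − j155)/(50 − j551)

Z_in ≈ 15.4 + j14.8 Ω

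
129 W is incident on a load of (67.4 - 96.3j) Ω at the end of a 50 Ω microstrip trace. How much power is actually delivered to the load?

P_delivered ≈ 75.4 W

|Γ| = |(17.4 − j96.3)/(117.4 − j96.3)| = 0.644
|Γ|² = 0.415
P_refl = |Γ|²·P_inc = 53.6 W, P_del = (1 − |Γ|²)·P_inc = 75.4 W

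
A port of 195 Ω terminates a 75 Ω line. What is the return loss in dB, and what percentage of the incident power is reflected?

RL ≈ 7.04 dB; 19.8% of incident power reflected

Γ = (195 − 75)/(195 + 75) = 0.444
RL = −20·log₁₀(0.444) = 7.04 dB
P_refl/P_inc = |Γ|² = 0.198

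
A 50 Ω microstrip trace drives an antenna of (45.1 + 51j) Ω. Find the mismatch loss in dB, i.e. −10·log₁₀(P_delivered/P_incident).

mismatch loss ≈ 1.11 dB

Γ = (-4.9 + j51)/(95.1 + j51), |Γ| = 0.475
|Γ|² = 0.225, so P_del/P_inc = 1 − |Γ|² = 0.775
ML = −10·log₁₀(1 − |Γ|²)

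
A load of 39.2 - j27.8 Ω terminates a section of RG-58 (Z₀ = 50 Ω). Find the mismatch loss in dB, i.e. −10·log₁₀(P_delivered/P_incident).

mismatch loss ≈ 0.467 dB

Γ = (-10.8 − j27.8)/(89.2 − j27.8), |Γ| = 0.319
|Γ|² = 0.102, so P_del/P_inc = 1 − |Γ|² = 0.898
ML = −10·log₁₀(1 − |Γ|²)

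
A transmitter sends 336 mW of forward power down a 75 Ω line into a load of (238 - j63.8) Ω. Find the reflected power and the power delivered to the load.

P_reflected ≈ 101 mW; P_delivered ≈ 235 mW

|Γ| = |(163 − j63.8)/(313 − j63.8)| = 0.548
|Γ|² = 0.3
P_refl = |Γ|²·P_inc = 101 mW, P_del = (1 − |Γ|²)·P_inc = 235 mW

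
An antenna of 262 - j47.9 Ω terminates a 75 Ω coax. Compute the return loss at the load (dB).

Γ = (187 − j47.9)/(337 − j47.9), |Γ| = 0.567
RL = −20·log₁₀|Γ| = −20·log₁₀(0.567)

RL ≈ 4.93 dB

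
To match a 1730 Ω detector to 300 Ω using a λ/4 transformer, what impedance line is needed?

Z_qwt ≈ 720 Ω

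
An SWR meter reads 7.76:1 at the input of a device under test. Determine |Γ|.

|Γ| ≈ 0.772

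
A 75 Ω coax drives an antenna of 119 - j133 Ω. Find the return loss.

Γ = (44 − j133)/(194 − j133), |Γ| = 0.596
RL = −20·log₁₀|Γ| = −20·log₁₀(0.596)

RL ≈ 4.5 dB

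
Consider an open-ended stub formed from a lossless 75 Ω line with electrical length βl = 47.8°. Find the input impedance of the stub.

Z_in ≈ −j68 Ω

tan(βl) = 1.1
For an open-ended stub, Z_in = −jZ_0·cot(βl) = −jZ_0/tan(βl)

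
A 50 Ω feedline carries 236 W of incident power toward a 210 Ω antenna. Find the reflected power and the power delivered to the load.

P_reflected ≈ 89.4 W; P_delivered ≈ 147 W

Γ = (210 − 50)/(210 + 50) = 0.615
|Γ|² = 0.379
P_refl = |Γ|²·P_inc = 89.4 W, P_del = (1 − |Γ|²)·P_inc = 147 W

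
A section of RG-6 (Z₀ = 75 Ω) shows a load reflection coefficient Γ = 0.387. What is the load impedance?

Z_L ≈ 170 Ω

Z_L = Z_0·(1 + Γ)/(1 − Γ) = 75·(1.39)/(0.613)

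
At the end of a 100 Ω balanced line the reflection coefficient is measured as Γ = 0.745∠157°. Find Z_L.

Z_L ≈ 15.2 + j19.9 Ω

Z_L = Z_0·(1 + Γ)/(1 − Γ) = 100·(0.314 + j0.291)/(1.69 − j0.291)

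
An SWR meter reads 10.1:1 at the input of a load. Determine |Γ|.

|Γ| ≈ 0.82

|Γ| = (S − 1)/(S + 1) = (10.1 − 1)/(10.1 + 1) = 9.1/11.1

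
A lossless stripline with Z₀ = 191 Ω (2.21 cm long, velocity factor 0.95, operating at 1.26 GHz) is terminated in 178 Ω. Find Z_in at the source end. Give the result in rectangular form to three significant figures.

λ = v/f = 0.95·c / 1.26 GHz = 0.226 m
βl = 2π·l/λ = 2π × 0.0977 = 35.2°
tan(βl) = tan(35.2°) = 0.705
Z_in = Z_0·(Z_L + jZ_0·tanβl)/(Z_0 + jZ_L·tanβl)
     = 191·(178 + j135)/(191 + j125)

Z_in ≈ 186 + j12.4 Ω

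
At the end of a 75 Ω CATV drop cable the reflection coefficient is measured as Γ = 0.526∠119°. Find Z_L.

Z_L = Z_0·(1 + Γ)/(1 − Γ) = 75·(0.745 + j0.46)/(1.26 − j0.46)

Z_L ≈ 30.4 + j38.6 Ω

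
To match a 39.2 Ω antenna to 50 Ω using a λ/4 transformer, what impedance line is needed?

Z_qwt ≈ 44.3 Ω

Z_qwt = √(Z_0·R_L) = √(50 × 39.2) = √1960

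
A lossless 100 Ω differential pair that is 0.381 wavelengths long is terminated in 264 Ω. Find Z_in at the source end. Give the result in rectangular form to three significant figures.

βl = 2π × 0.381 = 137°
tan(βl) = tan(137°) = -0.927
Z_in = Z_0·(Z_L + jZ_0·tanβl)/(Z_0 + jZ_L·tanβl)
     = 100·(264 − j92.7)/(100 − j245)

Z_in ≈ 70.2 + j79.2 Ω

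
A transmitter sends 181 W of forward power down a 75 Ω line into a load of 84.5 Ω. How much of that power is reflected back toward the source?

Γ = (84.5 − 75)/(84.5 + 75) = 0.0596
|Γ|² = 0.00355
P_refl = |Γ|²·P_inc = 0.642 W, P_del = (1 − |Γ|²)·P_inc = 180 W

P_reflected ≈ 0.642 W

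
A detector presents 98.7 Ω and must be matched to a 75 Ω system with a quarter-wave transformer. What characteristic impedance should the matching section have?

Z_qwt ≈ 86 Ω

Z_qwt = √(Z_0·R_L) = √(75 × 98.7) = √7402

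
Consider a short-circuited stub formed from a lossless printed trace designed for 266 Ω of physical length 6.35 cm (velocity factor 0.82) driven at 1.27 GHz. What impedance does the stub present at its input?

λ = v/f = 0.82·c / 1.27 GHz = 0.194 m
βl = 2π·l/λ = 2π × 0.328 = 118°
tan(βl) = -1.88
For a short-circuited stub, Z_in = jZ_0·tan(βl)

Z_in ≈ −j500 Ω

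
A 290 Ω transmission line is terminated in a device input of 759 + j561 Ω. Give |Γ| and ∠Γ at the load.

Γ ≈ 0.615 ∠ 22°

Γ = (Z_L − Z_0)/(Z_L + Z_0) = (469 + j561)/(1049 + j561)
|Γ| = 731/1190 = 0.615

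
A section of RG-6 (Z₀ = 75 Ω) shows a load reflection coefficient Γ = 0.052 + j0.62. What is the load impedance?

Z_L ≈ 35.8 + j72.5 Ω

Z_L = Z_0·(1 + Γ)/(1 − Γ) = 75·(1.05 + j0.62)/(0.948 − j0.62)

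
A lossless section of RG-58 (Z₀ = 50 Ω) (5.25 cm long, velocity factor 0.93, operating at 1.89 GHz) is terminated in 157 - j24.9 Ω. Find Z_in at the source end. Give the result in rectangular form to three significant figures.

Z_in ≈ 25.5 + j36.8 Ω

λ = v/f = 0.93·c / 1.89 GHz = 0.148 m
βl = 2π·l/λ = 2π × 0.356 = 128°
tan(βl) = tan(128°) = -1.28
Z_in = Z_0·(Z_L + jZ_0·tanβl)/(Z_0 + jZ_L·tanβl)
     = 50·(157 − j88.8)/(18.2 − j201)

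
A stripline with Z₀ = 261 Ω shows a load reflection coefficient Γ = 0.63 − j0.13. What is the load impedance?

Z_L = Z_0·(1 + Γ)/(1 − Γ) = 261·(1.63 − j0.13)/(0.37 + j0.13)

Z_L ≈ 995 − j441 Ω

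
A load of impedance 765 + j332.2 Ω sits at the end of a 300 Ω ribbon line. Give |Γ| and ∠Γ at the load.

Γ = (Z_L − Z_0)/(Z_L + Z_0) = (465 + j332.2)/(1065 + j332.2)
|Γ| = 571/1120 = 0.512

Γ ≈ 0.512 ∠ 18.2°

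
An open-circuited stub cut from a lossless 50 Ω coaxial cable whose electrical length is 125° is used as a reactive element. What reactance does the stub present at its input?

tan(βl) = -1.43
For an open-circuited stub, Z_in = −jZ_0·cot(βl) = −jZ_0/tan(βl)

X_in ≈ 35 Ω (inductive)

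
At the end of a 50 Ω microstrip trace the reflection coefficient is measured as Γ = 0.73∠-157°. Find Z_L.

Z_L = Z_0·(1 + Γ)/(1 − Γ) = 50·(0.328 − j0.285)/(1.67 + j0.285)

Z_L ≈ 8.12 − j9.91 Ω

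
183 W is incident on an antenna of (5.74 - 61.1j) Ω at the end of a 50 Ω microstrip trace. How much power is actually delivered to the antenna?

P_delivered ≈ 30.7 W

|Γ| = |(-44.26 − j61.1)/(55.74 − j61.1)| = 0.912
|Γ|² = 0.832
P_refl = |Γ|²·P_inc = 152 W, P_del = (1 − |Γ|²)·P_inc = 30.7 W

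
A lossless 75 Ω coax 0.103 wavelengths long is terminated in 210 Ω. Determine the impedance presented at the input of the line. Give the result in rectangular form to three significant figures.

Z_in ≈ 60.2 − j70.8 Ω

βl = 2π × 0.103 = 37.1°
tan(βl) = tan(37.1°) = 0.756
Z_in = Z_0·(Z_L + jZ_0·tanβl)/(Z_0 + jZ_L·tanβl)
     = 75·(210 + j56.7)/(75 + j159)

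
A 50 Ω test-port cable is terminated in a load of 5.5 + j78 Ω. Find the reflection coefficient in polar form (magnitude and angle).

Γ ≈ 0.938 ∠ 65.1°

Γ = (Z_L − Z_0)/(Z_L + Z_0) = (-44.5 + j78)/(55.5 + j78)
|Γ| = 89.8/95.7 = 0.938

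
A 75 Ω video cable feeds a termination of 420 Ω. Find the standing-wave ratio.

VSWR ≈ 5.6

Γ = (420 − 75)/(420 + 75) = 0.697
VSWR = (1 + 0.697)/(1 − 0.697)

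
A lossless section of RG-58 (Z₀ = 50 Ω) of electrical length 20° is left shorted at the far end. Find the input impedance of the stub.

Z_in ≈ +j18.2 Ω

tan(βl) = 0.364
For a shorted stub, Z_in = jZ_0·tan(βl)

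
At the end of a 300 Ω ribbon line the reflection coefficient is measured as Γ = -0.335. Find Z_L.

Z_L ≈ 149 Ω

Z_L = Z_0·(1 + Γ)/(1 − Γ) = 300·(0.665)/(1.33)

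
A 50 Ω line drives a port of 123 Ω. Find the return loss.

Γ = (123 − 50)/(123 + 50) = 0.422
RL = −20·log₁₀|Γ| = −20·log₁₀(0.422)

RL ≈ 7.49 dB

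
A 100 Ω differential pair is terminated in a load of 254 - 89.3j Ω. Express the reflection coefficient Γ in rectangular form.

Γ ≈ 0.469 − j0.134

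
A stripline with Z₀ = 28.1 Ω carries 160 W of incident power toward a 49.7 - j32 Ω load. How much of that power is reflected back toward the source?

P_reflected ≈ 33.7 W

|Γ| = |(21.6 − j32)/(77.8 − j32)| = 0.459
|Γ|² = 0.211
P_refl = |Γ|²·P_inc = 33.7 W, P_del = (1 − |Γ|²)·P_inc = 126 W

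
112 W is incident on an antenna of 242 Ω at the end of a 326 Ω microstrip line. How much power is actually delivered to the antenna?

Γ = (242 − 326)/(242 + 326) = -0.148
|Γ|² = 0.0219
P_refl = |Γ|²·P_inc = 2.45 W, P_del = (1 − |Γ|²)·P_inc = 110 W

P_delivered ≈ 110 W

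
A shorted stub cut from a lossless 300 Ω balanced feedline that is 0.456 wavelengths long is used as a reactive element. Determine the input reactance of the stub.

X_in ≈ -85.1 Ω (capacitive)

βl = 2π × 0.456 = 164°
tan(βl) = -0.284
For a shorted stub, Z_in = jZ_0·tan(βl)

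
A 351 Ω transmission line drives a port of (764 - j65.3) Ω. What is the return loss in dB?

RL ≈ 8.53 dB

Γ = (413 − j65.3)/(1115 − j65.3), |Γ| = 0.374
RL = −20·log₁₀|Γ| = −20·log₁₀(0.374)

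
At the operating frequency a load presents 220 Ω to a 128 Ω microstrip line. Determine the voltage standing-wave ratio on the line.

VSWR ≈ 1.72

Γ = (220 − 128)/(220 + 128) = 0.264
VSWR = (1 + 0.264)/(1 − 0.264)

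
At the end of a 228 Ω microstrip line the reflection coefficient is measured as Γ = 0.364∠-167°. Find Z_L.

Z_L ≈ 107 − j20.3 Ω

Z_L = Z_0·(1 + Γ)/(1 − Γ) = 228·(0.645 − j0.0819)/(1.35 + j0.0819)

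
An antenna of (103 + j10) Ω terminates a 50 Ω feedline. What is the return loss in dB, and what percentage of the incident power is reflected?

RL ≈ 9.07 dB; 12.4% of incident power reflected

Γ = (53 + j10)/(153 + j10), |Γ| = 0.352
RL = −20·log₁₀(0.352) = 9.07 dB
P_refl/P_inc = |Γ|² = 0.124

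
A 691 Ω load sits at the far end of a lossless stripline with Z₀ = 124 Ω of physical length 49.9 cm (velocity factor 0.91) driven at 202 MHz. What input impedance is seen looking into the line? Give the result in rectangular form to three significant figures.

λ = v/f = 0.91·c / 202 MHz = 1.35 m
βl = 2π·l/λ = 2π × 0.369 = 133°
tan(βl) = tan(133°) = -1.08
Z_in = Z_0·(Z_L + jZ_0·tanβl)/(Z_0 + jZ_L·tanβl)
     = 124·(691 − j133)/(124 − j743)

Z_in ≈ 40.4 + j109 Ω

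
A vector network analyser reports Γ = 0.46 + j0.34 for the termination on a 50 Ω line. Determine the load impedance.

Z_L = Z_0·(1 + Γ)/(1 − Γ) = 50·(1.46 + j0.34)/(0.54 − j0.34)

Z_L ≈ 82.6 + j83.5 Ω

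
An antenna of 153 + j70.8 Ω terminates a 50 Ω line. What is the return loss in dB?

RL ≈ 4.71 dB

Γ = (103 + j70.8)/(203 + j70.8), |Γ| = 0.581
RL = −20·log₁₀|Γ| = −20·log₁₀(0.581)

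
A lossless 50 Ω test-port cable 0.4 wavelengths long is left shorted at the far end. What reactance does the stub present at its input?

X_in ≈ -36.3 Ω (capacitive)

βl = 2π × 0.4 = 144°
tan(βl) = -0.727
For a shorted stub, Z_in = jZ_0·tan(βl)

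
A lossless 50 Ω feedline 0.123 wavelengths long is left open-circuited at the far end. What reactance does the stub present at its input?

βl = 2π × 0.123 = 44.3°
tan(βl) = 0.975
For an open-circuited stub, Z_in = −jZ_0·cot(βl) = −jZ_0/tan(βl)

X_in ≈ -51.3 Ω (capacitive)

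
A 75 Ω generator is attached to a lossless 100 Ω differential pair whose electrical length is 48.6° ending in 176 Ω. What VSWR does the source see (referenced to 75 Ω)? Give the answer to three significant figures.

tan(βl) = 1.13
Z_in = Z_0·(Z_L + jZ_0·tanβl)/(Z_0 + jZ_L·tanβl) = 80.7 − j47.7 Ω
Γ_s = (Z_in − Z_s)/(Z_in + Z_s) = (5.72 − j47.7)/(156 − j47.7), |Γ_s| = 0.295
VSWR = (1 + |Γ_s|)/(1 − |Γ_s|)

VSWR ≈ 1.84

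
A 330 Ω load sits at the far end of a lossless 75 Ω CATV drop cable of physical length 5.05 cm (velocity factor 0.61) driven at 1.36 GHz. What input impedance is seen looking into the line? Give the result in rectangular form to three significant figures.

λ = v/f = 0.61·c / 1.36 GHz = 0.135 m
βl = 2π·l/λ = 2π × 0.375 = 135°
tan(βl) = tan(135°) = -0.996
Z_in = Z_0·(Z_L + jZ_0·tanβl)/(Z_0 + jZ_L·tanβl)
     = 75·(330 − j74.7)/(75 − j329)

Z_in ≈ 32.5 + j67.9 Ω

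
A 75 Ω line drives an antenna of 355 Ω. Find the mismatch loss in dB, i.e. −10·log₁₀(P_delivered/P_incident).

Γ = (355 − 75)/(355 + 75) = 0.651
|Γ|² = 0.424, so P_del/P_inc = 1 − |Γ|² = 0.576
ML = −10·log₁₀(1 − |Γ|²)

mismatch loss ≈ 2.4 dB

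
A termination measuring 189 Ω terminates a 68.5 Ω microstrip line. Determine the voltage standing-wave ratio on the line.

VSWR ≈ 2.76

For a purely resistive load, VSWR = R_L/Z_0 or Z_0/R_L (whichever > 1) = 189/68.5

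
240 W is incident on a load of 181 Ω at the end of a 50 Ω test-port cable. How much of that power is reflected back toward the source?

Γ = (181 − 50)/(181 + 50) = 0.567
|Γ|² = 0.322
P_refl = |Γ|²·P_inc = 77.2 W, P_del = (1 − |Γ|²)·P_inc = 163 W

P_reflected ≈ 77.2 W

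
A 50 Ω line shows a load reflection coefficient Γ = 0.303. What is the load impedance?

Z_L ≈ 93.5 Ω

Z_L = Z_0·(1 + Γ)/(1 − Γ) = 50·(1.3)/(0.697)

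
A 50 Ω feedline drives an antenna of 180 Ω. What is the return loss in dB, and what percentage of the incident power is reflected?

Γ = (180 − 50)/(180 + 50) = 0.565
RL = −20·log₁₀(0.565) = 4.96 dB
P_refl/P_inc = |Γ|² = 0.319

RL ≈ 4.96 dB; 31.9% of incident power reflected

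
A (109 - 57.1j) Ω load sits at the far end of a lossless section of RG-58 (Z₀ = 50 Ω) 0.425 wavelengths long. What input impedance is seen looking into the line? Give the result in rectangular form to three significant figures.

Z_in ≈ 97.5 + j61.4 Ω

βl = 2π × 0.425 = 153°
tan(βl) = tan(153°) = -0.51
Z_in = Z_0·(Z_L + jZ_0·tanβl)/(Z_0 + jZ_L·tanβl)
     = 50·(109 − j82.6)/(20.9 − j55.5)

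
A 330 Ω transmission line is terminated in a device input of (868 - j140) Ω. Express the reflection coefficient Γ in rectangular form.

Γ ≈ 0.457 − j0.0635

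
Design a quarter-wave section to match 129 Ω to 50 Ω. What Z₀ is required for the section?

Z_qwt = √(Z_0·R_L) = √(50 × 129) = √6450

Z_qwt ≈ 80.3 Ω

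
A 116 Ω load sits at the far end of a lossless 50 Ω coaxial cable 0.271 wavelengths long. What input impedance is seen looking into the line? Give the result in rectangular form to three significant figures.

βl = 2π × 0.271 = 97.6°
tan(βl) = tan(97.6°) = -7.53
Z_in = Z_0·(Z_L + jZ_0·tanβl)/(Z_0 + jZ_L·tanβl)
     = 50·(116 − j377)/(50 − j874)

Z_in ≈ 21.9 + j5.39 Ω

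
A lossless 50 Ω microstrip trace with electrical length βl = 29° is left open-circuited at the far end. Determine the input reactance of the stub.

tan(βl) = 0.554
For an open-circuited stub, Z_in = −jZ_0·cot(βl) = −jZ_0/tan(βl)

X_in ≈ -90.2 Ω (capacitive)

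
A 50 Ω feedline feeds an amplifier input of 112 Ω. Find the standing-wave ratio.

Γ = (112 − 50)/(112 + 50) = 0.383
VSWR = (1 + 0.383)/(1 − 0.383)

VSWR ≈ 2.24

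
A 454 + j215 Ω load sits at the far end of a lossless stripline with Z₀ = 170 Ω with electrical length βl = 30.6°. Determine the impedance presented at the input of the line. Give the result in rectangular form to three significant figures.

Z_in ≈ 240 − j249 Ω

tan(βl) = tan(30.6°) = 0.591
Z_in = Z_0·(Z_L + jZ_0·tanβl)/(Z_0 + jZ_L·tanβl)
     = 170·(454 + j316)/(42.8 + j268)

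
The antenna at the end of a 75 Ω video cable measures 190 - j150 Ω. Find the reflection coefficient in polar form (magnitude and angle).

Γ ≈ 0.621 ∠ -23°

Γ = (Z_L − Z_0)/(Z_L + Z_0) = (115 − j150)/(265 − j150)
|Γ| = 189/305 = 0.621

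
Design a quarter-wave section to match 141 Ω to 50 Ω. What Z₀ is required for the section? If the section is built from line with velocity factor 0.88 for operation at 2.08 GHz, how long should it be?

Z_qwt ≈ 84 Ω; length ≈ 3.17 cm

Z_qwt = √(Z_0·R_L) = √(50 × 141) = √7050
λ = 0.88·c/f = 0.127 m, so l = λ/4 = 0.0317 m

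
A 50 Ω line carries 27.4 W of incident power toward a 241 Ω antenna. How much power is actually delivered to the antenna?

Γ = (241 − 50)/(241 + 50) = 0.656
|Γ|² = 0.431
P_refl = |Γ|²·P_inc = 11.8 W, P_del = (1 − |Γ|²)·P_inc = 15.6 W

P_delivered ≈ 15.6 W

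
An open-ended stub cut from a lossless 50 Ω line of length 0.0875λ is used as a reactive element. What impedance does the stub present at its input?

βl = 2π × 0.0875 = 31.5°
tan(βl) = 0.613
For an open-ended stub, Z_in = −jZ_0·cot(βl) = −jZ_0/tan(βl)

Z_in ≈ −j81.6 Ω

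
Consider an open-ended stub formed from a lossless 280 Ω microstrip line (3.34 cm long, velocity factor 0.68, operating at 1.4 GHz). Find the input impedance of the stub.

Z_in ≈ −j36.8 Ω

λ = v/f = 0.68·c / 1.4 GHz = 0.146 m
βl = 2π·l/λ = 2π × 0.229 = 82.5°
tan(βl) = 7.61
For an open-ended stub, Z_in = −jZ_0·cot(βl) = −jZ_0/tan(βl)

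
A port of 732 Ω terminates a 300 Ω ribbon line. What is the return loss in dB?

RL ≈ 7.56 dB

Γ = (732 − 300)/(732 + 300) = 0.419
RL = −20·log₁₀|Γ| = −20·log₁₀(0.419)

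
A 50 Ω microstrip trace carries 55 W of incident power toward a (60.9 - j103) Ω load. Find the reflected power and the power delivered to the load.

|Γ| = |(10.9 − j103)/(110.9 − j103)| = 0.684
|Γ|² = 0.468
P_refl = |Γ|²·P_inc = 25.8 W, P_del = (1 − |Γ|²)·P_inc = 29.2 W

P_reflected ≈ 25.8 W; P_delivered ≈ 29.2 W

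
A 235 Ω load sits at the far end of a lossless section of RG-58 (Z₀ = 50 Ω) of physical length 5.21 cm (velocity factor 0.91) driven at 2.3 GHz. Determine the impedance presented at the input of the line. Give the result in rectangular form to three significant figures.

Z_in ≈ 59.4 + j92.5 Ω

λ = v/f = 0.91·c / 2.3 GHz = 0.119 m
βl = 2π·l/λ = 2π × 0.439 = 158°
tan(βl) = tan(158°) = -0.404
Z_in = Z_0·(Z_L + jZ_0·tanβl)/(Z_0 + jZ_L·tanβl)
     = 50·(235 − j20.2)/(50 − j94.9)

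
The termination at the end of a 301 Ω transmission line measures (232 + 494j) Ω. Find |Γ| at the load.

|Γ| ≈ 0.686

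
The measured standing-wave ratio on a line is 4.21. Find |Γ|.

|Γ| = (S − 1)/(S + 1) = (4.21 − 1)/(4.21 + 1) = 3.21/5.21

|Γ| ≈ 0.616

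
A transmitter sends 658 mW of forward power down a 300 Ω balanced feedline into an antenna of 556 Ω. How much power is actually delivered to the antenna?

Γ = (556 − 300)/(556 + 300) = 0.299
|Γ|² = 0.0894
P_refl = |Γ|²·P_inc = 58.9 mW, P_del = (1 − |Γ|²)·P_inc = 599 mW

P_delivered ≈ 599 mW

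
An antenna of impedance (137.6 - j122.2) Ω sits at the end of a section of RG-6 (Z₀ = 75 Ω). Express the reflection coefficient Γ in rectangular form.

Γ ≈ 0.47 − j0.305

Γ = (Z_L − Z_0)/(Z_L + Z_0) = (62.6 − j122.2)/(212.6 − j122.2)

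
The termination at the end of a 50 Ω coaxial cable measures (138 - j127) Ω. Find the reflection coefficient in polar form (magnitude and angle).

Γ ≈ 0.681 ∠ -21.2°

Γ = (Z_L − Z_0)/(Z_L + Z_0) = (88 − j127)/(188 − j127)
|Γ| = 155/227 = 0.681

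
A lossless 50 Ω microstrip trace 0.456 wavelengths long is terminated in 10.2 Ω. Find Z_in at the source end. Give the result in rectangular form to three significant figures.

Z_in ≈ 11 − j13.6 Ω

βl = 2π × 0.456 = 164°
tan(βl) = tan(164°) = -0.284
Z_in = Z_0·(Z_L + jZ_0·tanβl)/(Z_0 + jZ_L·tanβl)
     = 50·(10.2 − j14.2)/(50 − j2.89)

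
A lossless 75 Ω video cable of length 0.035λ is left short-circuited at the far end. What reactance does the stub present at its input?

βl = 2π × 0.035 = 12.6°
tan(βl) = 0.224
For a short-circuited stub, Z_in = jZ_0·tan(βl)

X_in ≈ 16.8 Ω (inductive)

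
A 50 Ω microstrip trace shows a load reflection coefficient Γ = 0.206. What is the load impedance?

Z_L = Z_0·(1 + Γ)/(1 − Γ) = 50·(1.21)/(0.794)

Z_L ≈ 75.9 Ω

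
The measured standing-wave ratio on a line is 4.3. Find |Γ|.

|Γ| ≈ 0.623

|Γ| = (S − 1)/(S + 1) = (4.3 − 1)/(4.3 + 1) = 3.3/5.3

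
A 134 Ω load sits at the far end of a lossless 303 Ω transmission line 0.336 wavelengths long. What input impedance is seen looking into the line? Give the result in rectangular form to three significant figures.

βl = 2π × 0.336 = 121°
tan(βl) = tan(121°) = -1.67
Z_in = Z_0·(Z_L + jZ_0·tanβl)/(Z_0 + jZ_L·tanβl)
     = 303·(134 − j505)/(303 − j223)

Z_in ≈ 328 − j263 Ω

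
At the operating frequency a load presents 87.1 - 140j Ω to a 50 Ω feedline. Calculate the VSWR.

VSWR ≈ 6.67

Γ = (Z_L − Z_0)/(Z_L + Z_0) = (37.1 − j140)/(137.1 − j140)
|Γ| = 145/196 = 0.739
VSWR = (1 + |Γ|)/(1 − |Γ|) = 1.74/0.261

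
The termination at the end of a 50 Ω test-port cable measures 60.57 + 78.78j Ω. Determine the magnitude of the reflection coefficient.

|Γ| ≈ 0.585

Γ = (Z_L − Z_0)/(Z_L + Z_0) = (10.57 + j78.78)/(110.6 + j78.78)
|Γ| = 79.5/136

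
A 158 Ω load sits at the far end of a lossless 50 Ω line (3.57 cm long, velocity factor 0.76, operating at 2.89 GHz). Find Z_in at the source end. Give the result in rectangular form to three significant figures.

λ = v/f = 0.76·c / 2.89 GHz = 0.0789 m
βl = 2π·l/λ = 2π × 0.453 = 163°
tan(βl) = tan(163°) = -0.308
Z_in = Z_0·(Z_L + jZ_0·tanβl)/(Z_0 + jZ_L·tanβl)
     = 50·(158 − j15.4)/(50 − j48.6)

Z_in ≈ 88.9 + j71.1 Ω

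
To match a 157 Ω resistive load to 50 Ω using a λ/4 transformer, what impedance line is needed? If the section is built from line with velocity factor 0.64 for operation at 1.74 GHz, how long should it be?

Z_qwt ≈ 88.6 Ω; length ≈ 2.76 cm

Z_qwt = √(Z_0·R_L) = √(50 × 157) = √7850
λ = 0.64·c/f = 0.11 m, so l = λ/4 = 0.0276 m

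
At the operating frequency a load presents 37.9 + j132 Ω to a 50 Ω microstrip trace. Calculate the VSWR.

VSWR ≈ 11.2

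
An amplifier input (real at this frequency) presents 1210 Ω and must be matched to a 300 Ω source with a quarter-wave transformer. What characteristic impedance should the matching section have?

Z_qwt ≈ 602 Ω

Z_qwt = √(Z_0·R_L) = √(300 × 1210) = √363000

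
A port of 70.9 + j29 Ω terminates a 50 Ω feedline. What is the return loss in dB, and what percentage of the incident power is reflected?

Γ = (20.9 + j29)/(120.9 + j29), |Γ| = 0.288
RL = −20·log₁₀(0.288) = 10.8 dB
P_refl/P_inc = |Γ|² = 0.0827

RL ≈ 10.8 dB; 8.27% of incident power reflected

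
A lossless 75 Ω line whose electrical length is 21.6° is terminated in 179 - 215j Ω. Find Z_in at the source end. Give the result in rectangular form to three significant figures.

Z_in ≈ 38 − j104 Ω

tan(βl) = tan(21.6°) = 0.396
Z_in = Z_0·(Z_L + jZ_0·tanβl)/(Z_0 + jZ_L·tanβl)
     = 75·(179 − j185)/(160 + j70.9)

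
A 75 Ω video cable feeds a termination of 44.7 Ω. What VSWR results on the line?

VSWR ≈ 1.68

Γ = (44.7 − 75)/(44.7 + 75) = -0.253
VSWR = (1 + 0.253)/(1 − 0.253)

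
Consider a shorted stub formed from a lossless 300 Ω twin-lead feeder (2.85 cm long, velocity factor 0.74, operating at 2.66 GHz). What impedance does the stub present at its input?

Z_in ≈ −j463 Ω

λ = v/f = 0.74·c / 2.66 GHz = 0.0835 m
βl = 2π·l/λ = 2π × 0.341 = 123°
tan(βl) = -1.54
For a shorted stub, Z_in = jZ_0·tan(βl)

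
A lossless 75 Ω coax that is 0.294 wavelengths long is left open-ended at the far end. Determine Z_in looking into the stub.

Z_in ≈ +j21.3 Ω

βl = 2π × 0.294 = 106°
tan(βl) = -3.52
For an open-ended stub, Z_in = −jZ_0·cot(βl) = −jZ_0/tan(βl)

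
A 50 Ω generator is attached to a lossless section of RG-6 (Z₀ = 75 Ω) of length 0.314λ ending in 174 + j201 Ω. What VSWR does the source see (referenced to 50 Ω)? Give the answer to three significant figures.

βl = 2π × 0.314 = 113°
tan(βl) = -2.35
Z_in = Z_0·(Z_L + jZ_0·tanβl)/(Z_0 + jZ_L·tanβl) = 13.7 + j13.6 Ω
Γ_s = (Z_in − Z_s)/(Z_in + Z_s) = (-36.3 + j13.6)/(63.7 + j13.6), |Γ_s| = 0.596
VSWR = (1 + |Γ_s|)/(1 − |Γ_s|)

VSWR ≈ 3.95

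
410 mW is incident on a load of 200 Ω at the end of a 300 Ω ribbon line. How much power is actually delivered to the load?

Γ = (200 − 300)/(200 + 300) = -0.2
|Γ|² = 0.04
P_refl = |Γ|²·P_inc = 16.4 mW, P_del = (1 − |Γ|²)·P_inc = 394 mW

P_delivered ≈ 394 mW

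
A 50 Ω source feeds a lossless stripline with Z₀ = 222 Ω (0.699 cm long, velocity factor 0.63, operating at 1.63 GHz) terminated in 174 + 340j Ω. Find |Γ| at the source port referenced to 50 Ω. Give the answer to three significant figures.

|Γ| ≈ 0.91

λ = v/f = 0.63·c / 1.63 GHz = 0.116 m
βl = 2π·l/λ = 2π × 0.0603 = 21.7°
tan(βl) = 0.398
Z_in = Z_0·(Z_L + jZ_0·tanβl)/(Z_0 + jZ_L·tanβl) = 807 + j452 Ω
Γ_s = (Z_in − Z_s)/(Z_in + Z_s) = (757 + j452)/(857 + j452), |Γ_s| = 0.91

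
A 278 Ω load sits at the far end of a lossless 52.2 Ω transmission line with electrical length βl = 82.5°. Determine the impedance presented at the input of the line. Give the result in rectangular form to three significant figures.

tan(βl) = tan(82.5°) = 7.6
Z_in = Z_0·(Z_L + jZ_0·tanβl)/(Z_0 + jZ_L·tanβl)
     = 52.2·(278 + j396)/(52.2 + j2110)

Z_in ≈ 9.97 − j6.63 Ω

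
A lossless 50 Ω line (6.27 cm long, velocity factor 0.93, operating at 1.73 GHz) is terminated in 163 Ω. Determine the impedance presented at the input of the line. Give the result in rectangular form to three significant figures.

λ = v/f = 0.93·c / 1.73 GHz = 0.161 m
βl = 2π·l/λ = 2π × 0.389 = 140°
tan(βl) = tan(140°) = -0.84
Z_in = Z_0·(Z_L + jZ_0·tanβl)/(Z_0 + jZ_L·tanβl)
     = 50·(163 − j42)/(50 − j137)

Z_in ≈ 32.7 + j47.6 Ω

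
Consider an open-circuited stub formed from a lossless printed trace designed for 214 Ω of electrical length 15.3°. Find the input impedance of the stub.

tan(βl) = 0.274
For an open-circuited stub, Z_in = −jZ_0·cot(βl) = −jZ_0/tan(βl)

Z_in ≈ −j782 Ω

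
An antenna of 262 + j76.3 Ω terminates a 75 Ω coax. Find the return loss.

Γ = (187 + j76.3)/(337 + j76.3), |Γ| = 0.585
RL = −20·log₁₀|Γ| = −20·log₁₀(0.585)

RL ≈ 4.66 dB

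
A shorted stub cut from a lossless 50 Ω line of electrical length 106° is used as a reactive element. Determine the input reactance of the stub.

tan(βl) = -3.49
For a shorted stub, Z_in = jZ_0·tan(βl)

X_in ≈ -174 Ω (capacitive)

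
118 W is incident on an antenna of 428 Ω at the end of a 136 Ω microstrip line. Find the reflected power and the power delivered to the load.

P_reflected ≈ 31.6 W; P_delivered ≈ 86.4 W

Γ = (428 − 136)/(428 + 136) = 0.518
|Γ|² = 0.268
P_refl = |Γ|²·P_inc = 31.6 W, P_del = (1 − |Γ|²)·P_inc = 86.4 W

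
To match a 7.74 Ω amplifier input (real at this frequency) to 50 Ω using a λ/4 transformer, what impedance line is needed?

Z_qwt ≈ 19.7 Ω

Z_qwt = √(Z_0·R_L) = √(50 × 7.74) = √387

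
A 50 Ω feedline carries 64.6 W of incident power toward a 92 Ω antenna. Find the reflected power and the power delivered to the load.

Γ = (92 − 50)/(92 + 50) = 0.296
|Γ|² = 0.0875
P_refl = |Γ|²·P_inc = 5.65 W, P_del = (1 − |Γ|²)·P_inc = 58.9 W

P_reflected ≈ 5.65 W; P_delivered ≈ 58.9 W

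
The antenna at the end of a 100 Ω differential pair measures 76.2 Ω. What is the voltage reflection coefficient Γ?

Γ = (Z_L − Z_0)/(Z_L + Z_0) = (76.2 − 100)/(76.2 + 100) = -23.8/176.2

Γ = -0.135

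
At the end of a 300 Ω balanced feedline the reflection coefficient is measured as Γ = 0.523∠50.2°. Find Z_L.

Z_L ≈ 361 + j399 Ω

Z_L = Z_0·(1 + Γ)/(1 − Γ) = 300·(1.33 + j0.402)/(0.665 − j0.402)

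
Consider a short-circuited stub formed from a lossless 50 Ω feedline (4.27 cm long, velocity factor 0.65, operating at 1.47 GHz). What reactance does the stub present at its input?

λ = v/f = 0.65·c / 1.47 GHz = 0.133 m
βl = 2π·l/λ = 2π × 0.322 = 116°
tan(βl) = -2.06
For a short-circuited stub, Z_in = jZ_0·tan(βl)

X_in ≈ -103 Ω (capacitive)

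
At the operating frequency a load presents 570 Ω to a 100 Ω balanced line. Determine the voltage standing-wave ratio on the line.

For a purely resistive load, VSWR = R_L/Z_0 or Z_0/R_L (whichever > 1) = 570/100

VSWR ≈ 5.7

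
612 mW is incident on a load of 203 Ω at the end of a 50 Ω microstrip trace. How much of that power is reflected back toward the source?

Γ = (203 − 50)/(203 + 50) = 0.605
|Γ|² = 0.366
P_refl = |Γ|²·P_inc = 224 mW, P_del = (1 − |Γ|²)·P_inc = 388 mW

P_reflected ≈ 224 mW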